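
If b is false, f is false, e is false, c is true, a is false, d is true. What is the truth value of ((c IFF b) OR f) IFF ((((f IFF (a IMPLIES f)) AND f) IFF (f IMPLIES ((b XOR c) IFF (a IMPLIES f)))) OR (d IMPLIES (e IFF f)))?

c IFF b = true IFF false = false
(c IFF b) OR f = false OR false = false
a IMPLIES f = false IMPLIES false = true
f IFF (a IMPLIES f) = false IFF true = false
(f IFF (a IMPLIES f)) AND f = false AND false = false
b XOR c = false XOR true = true
a IMPLIES f = false IMPLIES false = true
(b XOR c) IFF (a IMPLIES f) = true IFF true = true
f IMPLIES ((b XOR c) IFF (a IMPLIES f)) = false IMPLIES true = true
((f IFF (a IMPLIES f)) AND f) IFF (f IMPLIES ((b XOR c) IFF (a IMPLIES f))) = false IFF true = false
e IFF f = false IFF false = true
d IMPLIES (e IFF f) = true IMPLIES true = true
(((f IFF (a IMPLIES f)) AND f) IFF (f IMPLIES ((b XOR c) IFF (a IMPLIES f)))) OR (d IMPLIES (e IFF f)) = false OR true = true
((c IFF b) OR f) IFF ((((f IFF (a IMPLIES f)) AND f) IFF (f IMPLIES ((b XOR c) IFF (a IMPLIES f)))) OR (d IMPLIES (e IFF f))) = false IFF true = false

false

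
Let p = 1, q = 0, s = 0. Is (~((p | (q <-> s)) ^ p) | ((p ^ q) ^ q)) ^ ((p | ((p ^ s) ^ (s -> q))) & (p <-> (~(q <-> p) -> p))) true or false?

0

Substituting p=1, q=0, s=0:
q <-> s = 0 <-> 0 = 1
p | (q <-> s) = 1 | 1 = 1
(p | (q <-> s)) ^ p = 1 ^ 1 = 0
~((p | (q <-> s)) ^ p) = ~0 = 1
p ^ q = 1 ^ 0 = 1
(p ^ q) ^ q = 1 ^ 0 = 1
~((p | (q <-> s)) ^ p) | ((p ^ q) ^ q) = 1 | 1 = 1
p ^ s = 1 ^ 0 = 1
s -> q = 0 -> 0 = 1
(p ^ s) ^ (s -> q) = 1 ^ 1 = 0
p | ((p ^ s) ^ (s -> q)) = 1 | 0 = 1
q <-> p = 0 <-> 1 = 0
~(q <-> p) = ~0 = 1
~(q <-> p) -> p = 1 -> 1 = 1
p <-> (~(q <-> p) -> p) = 1 <-> 1 = 1
(p | ((p ^ s) ^ (s -> q))) & (p <-> (~(q <-> p) -> p)) = 1 & 1 = 1
(~((p | (q <-> s)) ^ p) | ((p ^ q) ^ q)) ^ ((p | ((p ^ s) ^ (s -> q))) & (p <-> (~(q <-> p) -> p))) = 1 ^ 1 = 0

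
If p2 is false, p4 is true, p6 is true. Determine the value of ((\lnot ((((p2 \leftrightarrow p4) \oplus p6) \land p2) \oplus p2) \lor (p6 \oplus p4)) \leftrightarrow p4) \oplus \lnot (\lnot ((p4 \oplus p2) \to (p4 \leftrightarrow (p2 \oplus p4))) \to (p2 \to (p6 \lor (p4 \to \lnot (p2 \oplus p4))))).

p2 \leftrightarrow p4 = F \leftrightarrow T = F
(p2 \leftrightarrow p4) \oplus p6 = F \oplus T = T
((p2 \leftrightarrow p4) \oplus p6) \land p2 = T \land F = F
(((p2 \leftrightarrow p4) \oplus p6) \land p2) \oplus p2 = F \oplus F = F
\lnot ((((p2 \leftrightarrow p4) \oplus p6) \land p2) \oplus p2) = \lnot F = T
p6 \oplus p4 = T \oplus T = F
\lnot ((((p2 \leftrightarrow p4) \oplus p6) \land p2) \oplus p2) \lor (p6 \oplus p4) = T \lor F = T
(\lnot ((((p2 \leftrightarrow p4) \oplus p6) \land p2) \oplus p2) \lor (p6 \oplus p4)) \leftrightarrow p4 = T \leftrightarrow T = T
p4 \oplus p2 = T \oplus F = T
p2 \oplus p4 = F \oplus T = T
p4 \leftrightarrow (p2 \oplus p4) = T \leftrightarrow T = T
(p4 \oplus p2) \to (p4 \leftrightarrow (p2 \oplus p4)) = T \to T = T
\lnot ((p4 \oplus p2) \to (p4 \leftrightarrow (p2 \oplus p4))) = \lnot T = F
p2 \oplus p4 = F \oplus T = T
\lnot (p2 \oplus p4) = \lnot T = F
p4 \to \lnot (p2 \oplus p4) = T \to F = F
p6 \lor (p4 \to \lnot (p2 \oplus p4)) = T \lor F = T
p2 \to (p6 \lor (p4 \to \lnot (p2 \oplus p4))) = F \to T = T
\lnot ((p4 \oplus p2) \to (p4 \leftrightarrow (p2 \oplus p4))) \to (p2 \to (p6 \lor (p4 \to \lnot (p2 \oplus p4)))) = F \to T = T
\lnot (\lnot ((p4 \oplus p2) \to (p4 \leftrightarrow (p2 \oplus p4))) \to (p2 \to (p6 \lor (p4 \to \lnot (p2 \oplus p4))))) = \lnot T = F
((\lnot ((((p2 \leftrightarrow p4) \oplus p6) \land p2) \oplus p2) \lor (p6 \oplus p4)) \leftrightarrow p4) \oplus \lnot (\lnot ((p4 \oplus p2) \to (p4 \leftrightarrow (p2 \oplus p4))) \to (p2 \to (p6 \lor (p4 \to \lnot (p2 \oplus p4))))) = T \oplus F = T

T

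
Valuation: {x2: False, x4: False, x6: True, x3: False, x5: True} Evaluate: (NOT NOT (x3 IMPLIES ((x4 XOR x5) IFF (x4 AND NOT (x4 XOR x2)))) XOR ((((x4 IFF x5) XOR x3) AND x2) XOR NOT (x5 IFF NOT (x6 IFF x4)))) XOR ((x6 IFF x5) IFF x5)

x4 XOR x5 = False XOR True = True
x4 XOR x2 = False XOR False = False
NOT (x4 XOR x2) = NOT False = True
x4 AND NOT (x4 XOR x2) = False AND True = False
(x4 XOR x5) IFF (x4 AND NOT (x4 XOR x2)) = True IFF False = False
x3 IMPLIES ((x4 XOR x5) IFF (x4 AND NOT (x4 XOR x2))) = False IMPLIES False = True
NOT (x3 IMPLIES ((x4 XOR x5) IFF (x4 AND NOT (x4 XOR x2)))) = NOT True = False
NOT NOT (x3 IMPLIES ((x4 XOR x5) IFF (x4 AND NOT (x4 XOR x2)))) = NOT False = True
x4 IFF x5 = False IFF True = False
(x4 IFF x5) XOR x3 = False XOR False = False
((x4 IFF x5) XOR x3) AND x2 = False AND False = False
x6 IFF x4 = True IFF False = False
NOT (x6 IFF x4) = NOT False = True
x5 IFF NOT (x6 IFF x4) = True IFF True = True
NOT (x5 IFF NOT (x6 IFF x4)) = NOT True = False
(((x4 IFF x5) XOR x3) AND x2) XOR NOT (x5 IFF NOT (x6 IFF x4)) = False XOR False = False
NOT NOT (x3 IMPLIES ((x4 XOR x5) IFF (x4 AND NOT (x4 XOR x2)))) XOR ((((x4 IFF x5) XOR x3) AND x2) XOR NOT (x5 IFF NOT (x6 IFF x4))) = True XOR False = True
x6 IFF x5 = True IFF True = True
(x6 IFF x5) IFF x5 = True IFF True = True
(NOT NOT (x3 IMPLIES ((x4 XOR x5) IFF (x4 AND NOT (x4 XOR x2)))) XOR ((((x4 IFF x5) XOR x3) AND x2) XOR NOT (x5 IFF NOT (x6 IFF x4)))) XOR ((x6 IFF x5) IFF x5) = True XOR True = False

False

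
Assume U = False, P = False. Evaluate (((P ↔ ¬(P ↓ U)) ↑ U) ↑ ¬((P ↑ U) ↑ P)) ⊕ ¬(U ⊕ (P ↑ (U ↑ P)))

P ↓ U = False ↓ False = True
¬(P ↓ U) = ¬True = False
P ↔ ¬(P ↓ U) = False ↔ False = True
(P ↔ ¬(P ↓ U)) ↑ U = True ↑ False = True
P ↑ U = False ↑ False = True
(P ↑ U) ↑ P = True ↑ False = True
¬((P ↑ U) ↑ P) = ¬True = False
((P ↔ ¬(P ↓ U)) ↑ U) ↑ ¬((P ↑ U) ↑ P) = True ↑ False = True
U ↑ P = False ↑ False = True
P ↑ (U ↑ P) = False ↑ True = True
U ⊕ (P ↑ (U ↑ P)) = False ⊕ True = True
¬(U ⊕ (P ↑ (U ↑ P))) = ¬True = False
(((P ↔ ¬(P ↓ U)) ↑ U) ↑ ¬((P ↑ U) ↑ P)) ⊕ ¬(U ⊕ (P ↑ (U ↑ P))) = True ⊕ False = True

True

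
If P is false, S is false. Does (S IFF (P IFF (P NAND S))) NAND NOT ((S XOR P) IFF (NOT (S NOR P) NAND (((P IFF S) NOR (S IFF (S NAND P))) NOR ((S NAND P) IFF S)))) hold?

false

Substituting P=false, S=false:
P NAND S = false NAND false = true
P IFF (P NAND S) = false IFF true = false
S IFF (P IFF (P NAND S)) = false IFF false = true
S XOR P = false XOR false = false
S NOR P = false NOR false = true
NOT (S NOR P) = NOT true = false
P IFF S = false IFF false = true
S NAND P = false NAND false = true
S IFF (S NAND P) = false IFF true = false
(P IFF S) NOR (S IFF (S NAND P)) = true NOR false = false
S NAND P = false NAND false = true
(S NAND P) IFF S = true IFF false = false
((P IFF S) NOR (S IFF (S NAND P))) NOR ((S NAND P) IFF S) = false NOR false = true
NOT (S NOR P) NAND (((P IFF S) NOR (S IFF (S NAND P))) NOR ((S NAND P) IFF S)) = false NAND true = true
(S XOR P) IFF (NOT (S NOR P) NAND (((P IFF S) NOR (S IFF (S NAND P))) NOR ((S NAND P) IFF S))) = false IFF true = false
NOT ((S XOR P) IFF (NOT (S NOR P) NAND (((P IFF S) NOR (S IFF (S NAND P))) NOR ((S NAND P) IFF S)))) = NOT false = true
(S IFF (P IFF (P NAND S))) NAND NOT ((S XOR P) IFF (NOT (S NOR P) NAND (((P IFF S) NOR (S IFF (S NAND P))) NOR ((S NAND P) IFF S)))) = true NAND true = false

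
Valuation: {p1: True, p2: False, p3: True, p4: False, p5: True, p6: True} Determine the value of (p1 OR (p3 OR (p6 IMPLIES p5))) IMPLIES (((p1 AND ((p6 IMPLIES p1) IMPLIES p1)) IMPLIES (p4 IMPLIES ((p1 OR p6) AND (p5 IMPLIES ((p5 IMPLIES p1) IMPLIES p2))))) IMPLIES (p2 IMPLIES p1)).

True

p6 IMPLIES p5 = True IMPLIES True = True
p3 OR (p6 IMPLIES p5) = True OR True = True
p1 OR (p3 OR (p6 IMPLIES p5)) = True OR True = True
p6 IMPLIES p1 = True IMPLIES True = True
(p6 IMPLIES p1) IMPLIES p1 = True IMPLIES True = True
p1 AND ((p6 IMPLIES p1) IMPLIES p1) = True AND True = True
p1 OR p6 = True OR True = True
p5 IMPLIES p1 = True IMPLIES True = True
(p5 IMPLIES p1) IMPLIES p2 = True IMPLIES False = False
p5 IMPLIES ((p5 IMPLIES p1) IMPLIES p2) = True IMPLIES False = False
(p1 OR p6) AND (p5 IMPLIES ((p5 IMPLIES p1) IMPLIES p2)) = True AND False = False
p4 IMPLIES ((p1 OR p6) AND (p5 IMPLIES ((p5 IMPLIES p1) IMPLIES p2))) = False IMPLIES False = True
(p1 AND ((p6 IMPLIES p1) IMPLIES p1)) IMPLIES (p4 IMPLIES ((p1 OR p6) AND (p5 IMPLIES ((p5 IMPLIES p1) IMPLIES p2)))) = True IMPLIES True = True
p2 IMPLIES p1 = False IMPLIES True = True
((p1 AND ((p6 IMPLIES p1) IMPLIES p1)) IMPLIES (p4 IMPLIES ((p1 OR p6) AND (p5 IMPLIES ((p5 IMPLIES p1) IMPLIES p2))))) IMPLIES (p2 IMPLIES p1) = True IMPLIES True = True
(p1 OR (p3 OR (p6 IMPLIES p5))) IMPLIES (((p1 AND ((p6 IMPLIES p1) IMPLIES p1)) IMPLIES (p4 IMPLIES ((p1 OR p6) AND (p5 IMPLIES ((p5 IMPLIES p1) IMPLIES p2))))) IMPLIES (p2 IMPLIES p1)) = True IMPLIES True = True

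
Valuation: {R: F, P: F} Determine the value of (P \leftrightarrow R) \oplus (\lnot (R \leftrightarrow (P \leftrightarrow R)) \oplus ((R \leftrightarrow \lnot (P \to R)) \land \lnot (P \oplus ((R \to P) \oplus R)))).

F

Substituting R=F, P=F:
P \leftrightarrow R = F \leftrightarrow F = T
P \leftrightarrow R = F \leftrightarrow F = T
R \leftrightarrow (P \leftrightarrow R) = F \leftrightarrow T = F
\lnot (R \leftrightarrow (P \leftrightarrow R)) = \lnot F = T
P \to R = F \to F = T
\lnot (P \to R) = \lnot T = F
R \leftrightarrow \lnot (P \to R) = F \leftrightarrow F = T
R \to P = F \to F = T
(R \to P) \oplus R = T \oplus F = T
P \oplus ((R \to P) \oplus R) = F \oplus T = T
\lnot (P \oplus ((R \to P) \oplus R)) = \lnot T = F
(R \leftrightarrow \lnot (P \to R)) \land \lnot (P \oplus ((R \to P) \oplus R)) = T \land F = F
\lnot (R \leftrightarrow (P \leftrightarrow R)) \oplus ((R \leftrightarrow \lnot (P \to R)) \land \lnot (P \oplus ((R \to P) \oplus R))) = T \oplus F = T
(P \leftrightarrow R) \oplus (\lnot (R \leftrightarrow (P \leftrightarrow R)) \oplus ((R \leftrightarrow \lnot (P \to R)) \land \lnot (P \oplus ((R \to P) \oplus R)))) = T \oplus T = F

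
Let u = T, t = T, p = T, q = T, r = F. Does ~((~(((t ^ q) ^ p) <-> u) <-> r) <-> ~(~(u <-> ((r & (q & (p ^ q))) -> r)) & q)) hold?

t ^ q = T ^ T = F
(t ^ q) ^ p = F ^ T = T
((t ^ q) ^ p) <-> u = T <-> T = T
~(((t ^ q) ^ p) <-> u) = ~T = F
~(((t ^ q) ^ p) <-> u) <-> r = F <-> F = T
p ^ q = T ^ T = F
q & (p ^ q) = T & F = F
r & (q & (p ^ q)) = F & F = F
(r & (q & (p ^ q))) -> r = F -> F = T
u <-> ((r & (q & (p ^ q))) -> r) = T <-> T = T
~(u <-> ((r & (q & (p ^ q))) -> r)) = ~T = F
~(u <-> ((r & (q & (p ^ q))) -> r)) & q = F & T = F
~(~(u <-> ((r & (q & (p ^ q))) -> r)) & q) = ~F = T
(~(((t ^ q) ^ p) <-> u) <-> r) <-> ~(~(u <-> ((r & (q & (p ^ q))) -> r)) & q) = T <-> T = T
~((~(((t ^ q) ^ p) <-> u) <-> r) <-> ~(~(u <-> ((r & (q & (p ^ q))) -> r)) & q)) = ~T = F

F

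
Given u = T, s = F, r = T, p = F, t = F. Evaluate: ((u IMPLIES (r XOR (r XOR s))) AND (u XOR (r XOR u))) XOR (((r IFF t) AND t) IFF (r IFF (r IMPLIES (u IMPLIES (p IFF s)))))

F

Substituting u=T, s=F, r=T, p=F, t=F:
r XOR s = T XOR F = T
r XOR (r XOR s) = T XOR T = F
u IMPLIES (r XOR (r XOR s)) = T IMPLIES F = F
r XOR u = T XOR T = F
u XOR (r XOR u) = T XOR F = T
(u IMPLIES (r XOR (r XOR s))) AND (u XOR (r XOR u)) = F AND T = F
r IFF t = T IFF F = F
(r IFF t) AND t = F AND F = F
p IFF s = F IFF F = T
u IMPLIES (p IFF s) = T IMPLIES T = T
r IMPLIES (u IMPLIES (p IFF s)) = T IMPLIES T = T
r IFF (r IMPLIES (u IMPLIES (p IFF s))) = T IFF T = T
((r IFF t) AND t) IFF (r IFF (r IMPLIES (u IMPLIES (p IFF s)))) = F IFF T = F
((u IMPLIES (r XOR (r XOR s))) AND (u XOR (r XOR u))) XOR (((r IFF t) AND t) IFF (r IFF (r IMPLIES (u IMPLIES (p IFF s))))) = F XOR F = F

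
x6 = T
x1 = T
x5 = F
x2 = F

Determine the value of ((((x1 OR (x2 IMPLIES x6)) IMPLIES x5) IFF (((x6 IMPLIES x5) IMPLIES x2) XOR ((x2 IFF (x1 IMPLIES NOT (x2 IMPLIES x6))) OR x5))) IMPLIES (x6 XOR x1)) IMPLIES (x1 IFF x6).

x2 IMPLIES x6 = F IMPLIES T = T
x1 OR (x2 IMPLIES x6) = T OR T = T
(x1 OR (x2 IMPLIES x6)) IMPLIES x5 = T IMPLIES F = F
x6 IMPLIES x5 = T IMPLIES F = F
(x6 IMPLIES x5) IMPLIES x2 = F IMPLIES F = T
x2 IMPLIES x6 = F IMPLIES T = T
NOT (x2 IMPLIES x6) = NOT T = F
x1 IMPLIES NOT (x2 IMPLIES x6) = T IMPLIES F = F
x2 IFF (x1 IMPLIES NOT (x2 IMPLIES x6)) = F IFF F = T
(x2 IFF (x1 IMPLIES NOT (x2 IMPLIES x6))) OR x5 = T OR F = T
((x6 IMPLIES x5) IMPLIES x2) XOR ((x2 IFF (x1 IMPLIES NOT (x2 IMPLIES x6))) OR x5) = T XOR T = F
((x1 OR (x2 IMPLIES x6)) IMPLIES x5) IFF (((x6 IMPLIES x5) IMPLIES x2) XOR ((x2 IFF (x1 IMPLIES NOT (x2 IMPLIES x6))) OR x5)) = F IFF F = T
x6 XOR x1 = T XOR T = F
(((x1 OR (x2 IMPLIES x6)) IMPLIES x5) IFF (((x6 IMPLIES x5) IMPLIES x2) XOR ((x2 IFF (x1 IMPLIES NOT (x2 IMPLIES x6))) OR x5))) IMPLIES (x6 XOR x1) = T IMPLIES F = F
x1 IFF x6 = T IFF T = T
((((x1 OR (x2 IMPLIES x6)) IMPLIES x5) IFF (((x6 IMPLIES x5) IMPLIES x2) XOR ((x2 IFF (x1 IMPLIES NOT (x2 IMPLIES x6))) OR x5))) IMPLIES (x6 XOR x1)) IMPLIES (x1 IFF x6) = F IMPLIES T = T

T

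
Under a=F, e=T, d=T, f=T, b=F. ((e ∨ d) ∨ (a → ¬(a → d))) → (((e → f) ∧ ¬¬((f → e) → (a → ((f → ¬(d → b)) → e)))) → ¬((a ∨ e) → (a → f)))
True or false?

e ∨ d = T ∨ T = T
a → d = F → T = T
¬(a → d) = ¬T = F
a → ¬(a → d) = F → F = T
(e ∨ d) ∨ (a → ¬(a → d)) = T ∨ T = T
e → f = T → T = T
f → e = T → T = T
d → b = T → F = F
¬(d → b) = ¬F = T
f → ¬(d → b) = T → T = T
(f → ¬(d → b)) → e = T → T = T
a → ((f → ¬(d → b)) → e) = F → T = T
(f → e) → (a → ((f → ¬(d → b)) → e)) = T → T = T
¬((f → e) → (a → ((f → ¬(d → b)) → e))) = ¬T = F
¬¬((f → e) → (a → ((f → ¬(d → b)) → e))) = ¬F = T
(e → f) ∧ ¬¬((f → e) → (a → ((f → ¬(d → b)) → e))) = T ∧ T = T
a ∨ e = F ∨ T = T
a → f = F → T = T
(a ∨ e) → (a → f) = T → T = T
¬((a ∨ e) → (a → f)) = ¬T = F
((e → f) ∧ ¬¬((f → e) → (a → ((f → ¬(d → b)) → e)))) → ¬((a ∨ e) → (a → f)) = T → F = F
((e ∨ d) ∨ (a → ¬(a → d))) → (((e → f) ∧ ¬¬((f → e) → (a → ((f → ¬(d → b)) → e)))) → ¬((a ∨ e) → (a → f))) = T → F = F

F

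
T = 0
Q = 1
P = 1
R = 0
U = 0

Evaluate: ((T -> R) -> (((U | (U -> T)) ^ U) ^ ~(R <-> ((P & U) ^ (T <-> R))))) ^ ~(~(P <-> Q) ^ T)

1

Substituting T=0, Q=1, P=1, R=0, U=0:
T -> R = 0 -> 0 = 1
U -> T = 0 -> 0 = 1
U | (U -> T) = 0 | 1 = 1
(U | (U -> T)) ^ U = 1 ^ 0 = 1
P & U = 1 & 0 = 0
T <-> R = 0 <-> 0 = 1
(P & U) ^ (T <-> R) = 0 ^ 1 = 1
R <-> ((P & U) ^ (T <-> R)) = 0 <-> 1 = 0
~(R <-> ((P & U) ^ (T <-> R))) = ~0 = 1
((U | (U -> T)) ^ U) ^ ~(R <-> ((P & U) ^ (T <-> R))) = 1 ^ 1 = 0
(T -> R) -> (((U | (U -> T)) ^ U) ^ ~(R <-> ((P & U) ^ (T <-> R)))) = 1 -> 0 = 0
P <-> Q = 1 <-> 1 = 1
~(P <-> Q) = ~1 = 0
~(P <-> Q) ^ T = 0 ^ 0 = 0
~(~(P <-> Q) ^ T) = ~0 = 1
((T -> R) -> (((U | (U -> T)) ^ U) ^ ~(R <-> ((P & U) ^ (T <-> R))))) ^ ~(~(P <-> Q) ^ T) = 0 ^ 1 = 1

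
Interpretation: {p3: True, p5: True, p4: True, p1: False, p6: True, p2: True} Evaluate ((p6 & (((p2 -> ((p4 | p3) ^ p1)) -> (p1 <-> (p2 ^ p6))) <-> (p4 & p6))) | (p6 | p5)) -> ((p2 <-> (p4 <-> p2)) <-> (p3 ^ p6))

False

Substituting p3=True, p5=True, p4=True, p1=False, p6=True, p2=True:
p4 | p3 = True | True = True
(p4 | p3) ^ p1 = True ^ False = True
p2 -> ((p4 | p3) ^ p1) = True -> True = True
p2 ^ p6 = True ^ True = False
p1 <-> (p2 ^ p6) = False <-> False = True
(p2 -> ((p4 | p3) ^ p1)) -> (p1 <-> (p2 ^ p6)) = True -> True = True
p4 & p6 = True & True = True
((p2 -> ((p4 | p3) ^ p1)) -> (p1 <-> (p2 ^ p6))) <-> (p4 & p6) = True <-> True = True
p6 & (((p2 -> ((p4 | p3) ^ p1)) -> (p1 <-> (p2 ^ p6))) <-> (p4 & p6)) = True & True = True
p6 | p5 = True | True = True
(p6 & (((p2 -> ((p4 | p3) ^ p1)) -> (p1 <-> (p2 ^ p6))) <-> (p4 & p6))) | (p6 | p5) = True | True = True
p4 <-> p2 = True <-> True = True
p2 <-> (p4 <-> p2) = True <-> True = True
p3 ^ p6 = True ^ True = False
(p2 <-> (p4 <-> p2)) <-> (p3 ^ p6) = True <-> False = False
((p6 & (((p2 -> ((p4 | p3) ^ p1)) -> (p1 <-> (p2 ^ p6))) <-> (p4 & p6))) | (p6 | p5)) -> ((p2 <-> (p4 <-> p2)) <-> (p3 ^ p6)) = True -> False = False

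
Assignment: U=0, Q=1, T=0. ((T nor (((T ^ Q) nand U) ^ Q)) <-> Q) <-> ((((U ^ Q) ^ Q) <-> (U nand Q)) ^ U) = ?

Substituting U=0, Q=1, T=0:
T ^ Q = 0 ^ 1 = 1
(T ^ Q) nand U = 1 nand 0 = 1
((T ^ Q) nand U) ^ Q = 1 ^ 1 = 0
T nor (((T ^ Q) nand U) ^ Q) = 0 nor 0 = 1
(T nor (((T ^ Q) nand U) ^ Q)) <-> Q = 1 <-> 1 = 1
U ^ Q = 0 ^ 1 = 1
(U ^ Q) ^ Q = 1 ^ 1 = 0
U nand Q = 0 nand 1 = 1
((U ^ Q) ^ Q) <-> (U nand Q) = 0 <-> 1 = 0
(((U ^ Q) ^ Q) <-> (U nand Q)) ^ U = 0 ^ 0 = 0
((T nor (((T ^ Q) nand U) ^ Q)) <-> Q) <-> ((((U ^ Q) ^ Q) <-> (U nand Q)) ^ U) = 1 <-> 0 = 0

0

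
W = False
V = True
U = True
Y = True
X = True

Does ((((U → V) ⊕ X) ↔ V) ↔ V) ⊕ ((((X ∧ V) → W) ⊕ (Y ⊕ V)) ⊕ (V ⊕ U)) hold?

False

U → V = True → True = True
(U → V) ⊕ X = True ⊕ True = False
((U → V) ⊕ X) ↔ V = False ↔ True = False
(((U → V) ⊕ X) ↔ V) ↔ V = False ↔ True = False
X ∧ V = True ∧ True = True
(X ∧ V) → W = True → False = False
Y ⊕ V = True ⊕ True = False
((X ∧ V) → W) ⊕ (Y ⊕ V) = False ⊕ False = False
V ⊕ U = True ⊕ True = False
(((X ∧ V) → W) ⊕ (Y ⊕ V)) ⊕ (V ⊕ U) = False ⊕ False = False
((((U → V) ⊕ X) ↔ V) ↔ V) ⊕ ((((X ∧ V) → W) ⊕ (Y ⊕ V)) ⊕ (V ⊕ U)) = False ⊕ False = False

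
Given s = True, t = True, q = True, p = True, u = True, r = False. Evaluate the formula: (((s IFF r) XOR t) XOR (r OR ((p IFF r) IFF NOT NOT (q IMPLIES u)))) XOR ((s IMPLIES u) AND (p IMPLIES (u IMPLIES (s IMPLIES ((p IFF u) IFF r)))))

Substituting s=True, t=True, q=True, p=True, u=True, r=False:
s IFF r = True IFF False = False
(s IFF r) XOR t = False XOR True = True
p IFF r = True IFF False = False
q IMPLIES u = True IMPLIES True = True
NOT (q IMPLIES u) = NOT True = False
NOT NOT (q IMPLIES u) = NOT False = True
(p IFF r) IFF NOT NOT (q IMPLIES u) = False IFF True = False
r OR ((p IFF r) IFF NOT NOT (q IMPLIES u)) = False OR False = False
((s IFF r) XOR t) XOR (r OR ((p IFF r) IFF NOT NOT (q IMPLIES u))) = True XOR False = True
s IMPLIES u = True IMPLIES True = True
p IFF u = True IFF True = True
(p IFF u) IFF r = True IFF False = False
s IMPLIES ((p IFF u) IFF r) = True IMPLIES False = False
u IMPLIES (s IMPLIES ((p IFF u) IFF r)) = True IMPLIES False = False
p IMPLIES (u IMPLIES (s IMPLIES ((p IFF u) IFF r))) = True IMPLIES False = False
(s IMPLIES u) AND (p IMPLIES (u IMPLIES (s IMPLIES ((p IFF u) IFF r)))) = True AND False = False
(((s IFF r) XOR t) XOR (r OR ((p IFF r) IFF NOT NOT (q IMPLIES u)))) XOR ((s IMPLIES u) AND (p IMPLIES (u IMPLIES (s IMPLIES ((p IFF u) IFF r))))) = True XOR False = True

True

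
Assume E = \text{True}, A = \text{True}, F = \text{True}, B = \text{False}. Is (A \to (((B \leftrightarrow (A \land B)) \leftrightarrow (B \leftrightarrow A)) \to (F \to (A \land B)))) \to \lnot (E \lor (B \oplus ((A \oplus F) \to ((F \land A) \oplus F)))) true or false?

Substituting E=\text{True}, A=\text{True}, F=\text{True}, B=\text{False}:
A \land B = \text{True} \land \text{False} = \text{False}
B \leftrightarrow (A \land B) = \text{False} \leftrightarrow \text{False} = \text{True}
B \leftrightarrow A = \text{False} \leftrightarrow \text{True} = \text{False}
(B \leftrightarrow (A \land B)) \leftrightarrow (B \leftrightarrow A) = \text{True} \leftrightarrow \text{False} = \text{False}
A \land B = \text{True} \land \text{False} = \text{False}
F \to (A \land B) = \text{True} \to \text{False} = \text{False}
((B \leftrightarrow (A \land B)) \leftrightarrow (B \leftrightarrow A)) \to (F \to (A \land B)) = \text{False} \to \text{False} = \text{True}
A \to (((B \leftrightarrow (A \land B)) \leftrightarrow (B \leftrightarrow A)) \to (F \to (A \land B))) = \text{True} \to \text{True} = \text{True}
A \oplus F = \text{True} \oplus \text{True} = \text{False}
F \land A = \text{True} \land \text{True} = \text{True}
(F \land A) \oplus F = \text{True} \oplus \text{True} = \text{False}
(A \oplus F) \to ((F \land A) \oplus F) = \text{False} \to \text{False} = \text{True}
B \oplus ((A \oplus F) \to ((F \land A) \oplus F)) = \text{False} \oplus \text{True} = \text{True}
E \lor (B \oplus ((A \oplus F) \to ((F \land A) \oplus F))) = \text{True} \lor \text{True} = \text{True}
\lnot (E \lor (B \oplus ((A \oplus F) \to ((F \land A) \oplus F)))) = \lnot \text{True} = \text{False}
(A \to (((B \leftrightarrow (A \land B)) \leftrightarrow (B \leftrightarrow A)) \to (F \to (A \land B)))) \to \lnot (E \lor (B \oplus ((A \oplus F) \to ((F \land A) \oplus F)))) = \text{True} \to \text{False} = \text{False}

\text{False}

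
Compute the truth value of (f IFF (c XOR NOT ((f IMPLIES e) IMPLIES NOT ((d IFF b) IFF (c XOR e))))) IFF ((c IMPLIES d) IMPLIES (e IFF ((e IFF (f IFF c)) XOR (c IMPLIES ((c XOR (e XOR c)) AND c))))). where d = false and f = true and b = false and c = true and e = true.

f IMPLIES e = true IMPLIES true = true
d IFF b = false IFF false = true
c XOR e = true XOR true = false
(d IFF b) IFF (c XOR e) = true IFF false = false
NOT ((d IFF b) IFF (c XOR e)) = NOT false = true
(f IMPLIES e) IMPLIES NOT ((d IFF b) IFF (c XOR e)) = true IMPLIES true = true
NOT ((f IMPLIES e) IMPLIES NOT ((d IFF b) IFF (c XOR e))) = NOT true = false
c XOR NOT ((f IMPLIES e) IMPLIES NOT ((d IFF b) IFF (c XOR e))) = true XOR false = true
f IFF (c XOR NOT ((f IMPLIES e) IMPLIES NOT ((d IFF b) IFF (c XOR e)))) = true IFF true = true
c IMPLIES d = true IMPLIES false = false
f IFF c = true IFF true = true
e IFF (f IFF c) = true IFF true = true
e XOR c = true XOR true = false
c XOR (e XOR c) = true XOR false = true
(c XOR (e XOR c)) AND c = true AND true = true
c IMPLIES ((c XOR (e XOR c)) AND c) = true IMPLIES true = true
(e IFF (f IFF c)) XOR (c IMPLIES ((c XOR (e XOR c)) AND c)) = true XOR true = false
e IFF ((e IFF (f IFF c)) XOR (c IMPLIES ((c XOR (e XOR c)) AND c))) = true IFF false = false
(c IMPLIES d) IMPLIES (e IFF ((e IFF (f IFF c)) XOR (c IMPLIES ((c XOR (e XOR c)) AND c)))) = false IMPLIES false = true
(f IFF (c XOR NOT ((f IMPLIES e) IMPLIES NOT ((d IFF b) IFF (c XOR e))))) IFF ((c IMPLIES d) IMPLIES (e IFF ((e IFF (f IFF c)) XOR (c IMPLIES ((c XOR (e XOR c)) AND c))))) = true IFF true = true

true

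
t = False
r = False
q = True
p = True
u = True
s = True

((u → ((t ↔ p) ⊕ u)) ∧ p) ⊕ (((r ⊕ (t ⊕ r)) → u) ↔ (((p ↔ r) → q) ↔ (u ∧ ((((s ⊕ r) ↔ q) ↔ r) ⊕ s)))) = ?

Substituting t=False, r=False, q=True, p=True, u=True, s=True:
t ↔ p = False ↔ True = False
(t ↔ p) ⊕ u = False ⊕ True = True
u → ((t ↔ p) ⊕ u) = True → True = True
(u → ((t ↔ p) ⊕ u)) ∧ p = True ∧ True = True
t ⊕ r = False ⊕ False = False
r ⊕ (t ⊕ r) = False ⊕ False = False
(r ⊕ (t ⊕ r)) → u = False → True = True
p ↔ r = True ↔ False = False
(p ↔ r) → q = False → True = True
s ⊕ r = True ⊕ False = True
(s ⊕ r) ↔ q = True ↔ True = True
((s ⊕ r) ↔ q) ↔ r = True ↔ False = False
(((s ⊕ r) ↔ q) ↔ r) ⊕ s = False ⊕ True = True
u ∧ ((((s ⊕ r) ↔ q) ↔ r) ⊕ s) = True ∧ True = True
((p ↔ r) → q) ↔ (u ∧ ((((s ⊕ r) ↔ q) ↔ r) ⊕ s)) = True ↔ True = True
((r ⊕ (t ⊕ r)) → u) ↔ (((p ↔ r) → q) ↔ (u ∧ ((((s ⊕ r) ↔ q) ↔ r) ⊕ s))) = True ↔ True = True
((u → ((t ↔ p) ⊕ u)) ∧ p) ⊕ (((r ⊕ (t ⊕ r)) → u) ↔ (((p ↔ r) → q) ↔ (u ∧ ((((s ⊕ r) ↔ q) ↔ r) ⊕ s)))) = True ⊕ True = False

False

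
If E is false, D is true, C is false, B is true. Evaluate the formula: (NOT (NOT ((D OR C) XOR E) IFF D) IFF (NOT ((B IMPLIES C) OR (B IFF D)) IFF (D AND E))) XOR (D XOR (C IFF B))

false

D OR C = true OR false = true
(D OR C) XOR E = true XOR false = true
NOT ((D OR C) XOR E) = NOT true = false
NOT ((D OR C) XOR E) IFF D = false IFF true = false
NOT (NOT ((D OR C) XOR E) IFF D) = NOT false = true
B IMPLIES C = true IMPLIES false = false
B IFF D = true IFF true = true
(B IMPLIES C) OR (B IFF D) = false OR true = true
NOT ((B IMPLIES C) OR (B IFF D)) = NOT true = false
D AND E = true AND false = false
NOT ((B IMPLIES C) OR (B IFF D)) IFF (D AND E) = false IFF false = true
NOT (NOT ((D OR C) XOR E) IFF D) IFF (NOT ((B IMPLIES C) OR (B IFF D)) IFF (D AND E)) = true IFF true = true
C IFF B = false IFF true = false
D XOR (C IFF B) = true XOR false = true
(NOT (NOT ((D OR C) XOR E) IFF D) IFF (NOT ((B IMPLIES C) OR (B IFF D)) IFF (D AND E))) XOR (D XOR (C IFF B)) = true XOR true = false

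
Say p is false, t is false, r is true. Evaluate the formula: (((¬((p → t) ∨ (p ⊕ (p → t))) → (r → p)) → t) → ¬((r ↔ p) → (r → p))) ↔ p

F

p → t = F → F = T
p → t = F → F = T
p ⊕ (p → t) = F ⊕ T = T
(p → t) ∨ (p ⊕ (p → t)) = T ∨ T = T
¬((p → t) ∨ (p ⊕ (p → t))) = ¬T = F
r → p = T → F = F
¬((p → t) ∨ (p ⊕ (p → t))) → (r → p) = F → F = T
(¬((p → t) ∨ (p ⊕ (p → t))) → (r → p)) → t = T → F = F
r ↔ p = T ↔ F = F
r → p = T → F = F
(r ↔ p) → (r → p) = F → F = T
¬((r ↔ p) → (r → p)) = ¬T = F
((¬((p → t) ∨ (p ⊕ (p → t))) → (r → p)) → t) → ¬((r ↔ p) → (r → p)) = F → F = T
(((¬((p → t) ∨ (p ⊕ (p → t))) → (r → p)) → t) → ¬((r ↔ p) → (r → p))) ↔ p = T ↔ F = F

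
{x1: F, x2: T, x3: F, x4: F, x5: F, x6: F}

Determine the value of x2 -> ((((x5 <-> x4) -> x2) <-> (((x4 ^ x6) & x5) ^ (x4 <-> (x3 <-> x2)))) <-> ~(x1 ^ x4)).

T

x5 <-> x4 = F <-> F = T
(x5 <-> x4) -> x2 = T -> T = T
x4 ^ x6 = F ^ F = F
(x4 ^ x6) & x5 = F & F = F
x3 <-> x2 = F <-> T = F
x4 <-> (x3 <-> x2) = F <-> F = T
((x4 ^ x6) & x5) ^ (x4 <-> (x3 <-> x2)) = F ^ T = T
((x5 <-> x4) -> x2) <-> (((x4 ^ x6) & x5) ^ (x4 <-> (x3 <-> x2))) = T <-> T = T
x1 ^ x4 = F ^ F = F
~(x1 ^ x4) = ~F = T
(((x5 <-> x4) -> x2) <-> (((x4 ^ x6) & x5) ^ (x4 <-> (x3 <-> x2)))) <-> ~(x1 ^ x4) = T <-> T = T
x2 -> ((((x5 <-> x4) -> x2) <-> (((x4 ^ x6) & x5) ^ (x4 <-> (x3 <-> x2)))) <-> ~(x1 ^ x4)) = T -> T = T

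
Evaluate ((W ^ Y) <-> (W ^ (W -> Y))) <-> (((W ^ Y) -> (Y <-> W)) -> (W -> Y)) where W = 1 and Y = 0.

W ^ Y = 1 ^ 0 = 1
W -> Y = 1 -> 0 = 0
W ^ (W -> Y) = 1 ^ 0 = 1
(W ^ Y) <-> (W ^ (W -> Y)) = 1 <-> 1 = 1
W ^ Y = 1 ^ 0 = 1
Y <-> W = 0 <-> 1 = 0
(W ^ Y) -> (Y <-> W) = 1 -> 0 = 0
W -> Y = 1 -> 0 = 0
((W ^ Y) -> (Y <-> W)) -> (W -> Y) = 0 -> 0 = 1
((W ^ Y) <-> (W ^ (W -> Y))) <-> (((W ^ Y) -> (Y <-> W)) -> (W -> Y)) = 1 <-> 1 = 1

1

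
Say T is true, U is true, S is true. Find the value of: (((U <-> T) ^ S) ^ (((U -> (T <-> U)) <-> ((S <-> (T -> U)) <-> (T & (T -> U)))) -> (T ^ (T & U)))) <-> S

U <-> T = 1 <-> 1 = 1
(U <-> T) ^ S = 1 ^ 1 = 0
T <-> U = 1 <-> 1 = 1
U -> (T <-> U) = 1 -> 1 = 1
T -> U = 1 -> 1 = 1
S <-> (T -> U) = 1 <-> 1 = 1
T -> U = 1 -> 1 = 1
T & (T -> U) = 1 & 1 = 1
(S <-> (T -> U)) <-> (T & (T -> U)) = 1 <-> 1 = 1
(U -> (T <-> U)) <-> ((S <-> (T -> U)) <-> (T & (T -> U))) = 1 <-> 1 = 1
T & U = 1 & 1 = 1
T ^ (T & U) = 1 ^ 1 = 0
((U -> (T <-> U)) <-> ((S <-> (T -> U)) <-> (T & (T -> U)))) -> (T ^ (T & U)) = 1 -> 0 = 0
((U <-> T) ^ S) ^ (((U -> (T <-> U)) <-> ((S <-> (T -> U)) <-> (T & (T -> U)))) -> (T ^ (T & U))) = 0 ^ 0 = 0
(((U <-> T) ^ S) ^ (((U -> (T <-> U)) <-> ((S <-> (T -> U)) <-> (T & (T -> U)))) -> (T ^ (T & U)))) <-> S = 0 <-> 1 = 0

0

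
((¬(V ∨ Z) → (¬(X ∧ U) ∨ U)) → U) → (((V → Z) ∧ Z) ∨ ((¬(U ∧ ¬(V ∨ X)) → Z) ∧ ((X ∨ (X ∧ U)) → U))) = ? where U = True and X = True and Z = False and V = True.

False

Substituting U=True, X=True, Z=False, V=True:
V ∨ Z = True ∨ False = True
¬(V ∨ Z) = ¬True = False
X ∧ U = True ∧ True = True
¬(X ∧ U) = ¬True = False
¬(X ∧ U) ∨ U = False ∨ True = True
¬(V ∨ Z) → (¬(X ∧ U) ∨ U) = False → True = True
(¬(V ∨ Z) → (¬(X ∧ U) ∨ U)) → U = True → True = True
V → Z = True → False = False
(V → Z) ∧ Z = False ∧ False = False
V ∨ X = True ∨ True = True
¬(V ∨ X) = ¬True = False
U ∧ ¬(V ∨ X) = True ∧ False = False
¬(U ∧ ¬(V ∨ X)) = ¬False = True
¬(U ∧ ¬(V ∨ X)) → Z = True → False = False
X ∧ U = True ∧ True = True
X ∨ (X ∧ U) = True ∨ True = True
(X ∨ (X ∧ U)) → U = True → True = True
(¬(U ∧ ¬(V ∨ X)) → Z) ∧ ((X ∨ (X ∧ U)) → U) = False ∧ True = False
((V → Z) ∧ Z) ∨ ((¬(U ∧ ¬(V ∨ X)) → Z) ∧ ((X ∨ (X ∧ U)) → U)) = False ∨ False = False
((¬(V ∨ Z) → (¬(X ∧ U) ∨ U)) → U) → (((V → Z) ∧ Z) ∨ ((¬(U ∧ ¬(V ∨ X)) → Z) ∧ ((X ∨ (X ∧ U)) → U))) = True → False = False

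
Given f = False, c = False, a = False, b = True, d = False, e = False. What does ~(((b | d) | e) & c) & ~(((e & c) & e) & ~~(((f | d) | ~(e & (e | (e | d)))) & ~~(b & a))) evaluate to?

True

Substituting f=False, c=False, a=False, b=True, d=False, e=False:
b | d = True | False = True
(b | d) | e = True | False = True
((b | d) | e) & c = True & False = False
~(((b | d) | e) & c) = ~False = True
e & c = False & False = False
(e & c) & e = False & False = False
f | d = False | False = False
e | d = False | False = False
e | (e | d) = False | False = False
e & (e | (e | d)) = False & False = False
~(e & (e | (e | d))) = ~False = True
(f | d) | ~(e & (e | (e | d))) = False | True = True
b & a = True & False = False
~(b & a) = ~False = True
~~(b & a) = ~True = False
((f | d) | ~(e & (e | (e | d)))) & ~~(b & a) = True & False = False
~(((f | d) | ~(e & (e | (e | d)))) & ~~(b & a)) = ~False = True
~~(((f | d) | ~(e & (e | (e | d)))) & ~~(b & a)) = ~True = False
((e & c) & e) & ~~(((f | d) | ~(e & (e | (e | d)))) & ~~(b & a)) = False & False = False
~(((e & c) & e) & ~~(((f | d) | ~(e & (e | (e | d)))) & ~~(b & a))) = ~False = True
~(((b | d) | e) & c) & ~(((e & c) & e) & ~~(((f | d) | ~(e & (e | (e | d)))) & ~~(b & a))) = True & True = True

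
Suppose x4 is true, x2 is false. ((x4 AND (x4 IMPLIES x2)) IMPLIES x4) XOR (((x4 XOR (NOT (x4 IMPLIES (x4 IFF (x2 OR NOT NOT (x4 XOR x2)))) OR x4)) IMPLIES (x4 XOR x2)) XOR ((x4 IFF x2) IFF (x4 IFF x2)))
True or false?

True

x4 IMPLIES x2 = True IMPLIES False = False
x4 AND (x4 IMPLIES x2) = True AND False = False
(x4 AND (x4 IMPLIES x2)) IMPLIES x4 = False IMPLIES True = True
x4 XOR x2 = True XOR False = True
NOT (x4 XOR x2) = NOT True = False
NOT NOT (x4 XOR x2) = NOT False = True
x2 OR NOT NOT (x4 XOR x2) = False OR True = True
x4 IFF (x2 OR NOT NOT (x4 XOR x2)) = True IFF True = True
x4 IMPLIES (x4 IFF (x2 OR NOT NOT (x4 XOR x2))) = True IMPLIES True = True
NOT (x4 IMPLIES (x4 IFF (x2 OR NOT NOT (x4 XOR x2)))) = NOT True = False
NOT (x4 IMPLIES (x4 IFF (x2 OR NOT NOT (x4 XOR x2)))) OR x4 = False OR True = True
x4 XOR (NOT (x4 IMPLIES (x4 IFF (x2 OR NOT NOT (x4 XOR x2)))) OR x4) = True XOR True = False
x4 XOR x2 = True XOR False = True
(x4 XOR (NOT (x4 IMPLIES (x4 IFF (x2 OR NOT NOT (x4 XOR x2)))) OR x4)) IMPLIES (x4 XOR x2) = False IMPLIES True = True
x4 IFF x2 = True IFF False = False
x4 IFF x2 = True IFF False = False
(x4 IFF x2) IFF (x4 IFF x2) = False IFF False = True
((x4 XOR (NOT (x4 IMPLIES (x4 IFF (x2 OR NOT NOT (x4 XOR x2)))) OR x4)) IMPLIES (x4 XOR x2)) XOR ((x4 IFF x2) IFF (x4 IFF x2)) = True XOR True = False
((x4 AND (x4 IMPLIES x2)) IMPLIES x4) XOR (((x4 XOR (NOT (x4 IMPLIES (x4 IFF (x2 OR NOT NOT (x4 XOR x2)))) OR x4)) IMPLIES (x4 XOR x2)) XOR ((x4 IFF x2) IFF (x4 IFF x2))) = True XOR False = True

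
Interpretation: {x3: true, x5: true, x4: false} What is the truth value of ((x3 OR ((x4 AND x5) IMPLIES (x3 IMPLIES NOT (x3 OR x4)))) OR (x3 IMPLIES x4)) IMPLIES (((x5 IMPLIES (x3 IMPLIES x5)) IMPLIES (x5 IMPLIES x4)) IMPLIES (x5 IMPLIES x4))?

x4 AND x5 = false AND true = false
x3 OR x4 = true OR false = true
NOT (x3 OR x4) = NOT true = false
x3 IMPLIES NOT (x3 OR x4) = true IMPLIES false = false
(x4 AND x5) IMPLIES (x3 IMPLIES NOT (x3 OR x4)) = false IMPLIES false = true
x3 OR ((x4 AND x5) IMPLIES (x3 IMPLIES NOT (x3 OR x4))) = true OR true = true
x3 IMPLIES x4 = true IMPLIES false = false
(x3 OR ((x4 AND x5) IMPLIES (x3 IMPLIES NOT (x3 OR x4)))) OR (x3 IMPLIES x4) = true OR false = true
x3 IMPLIES x5 = true IMPLIES true = true
x5 IMPLIES (x3 IMPLIES x5) = true IMPLIES true = true
x5 IMPLIES x4 = true IMPLIES false = false
(x5 IMPLIES (x3 IMPLIES x5)) IMPLIES (x5 IMPLIES x4) = true IMPLIES false = false
x5 IMPLIES x4 = true IMPLIES false = false
((x5 IMPLIES (x3 IMPLIES x5)) IMPLIES (x5 IMPLIES x4)) IMPLIES (x5 IMPLIES x4) = false IMPLIES false = true
((x3 OR ((x4 AND x5) IMPLIES (x3 IMPLIES NOT (x3 OR x4)))) OR (x3 IMPLIES x4)) IMPLIES (((x5 IMPLIES (x3 IMPLIES x5)) IMPLIES (x5 IMPLIES x4)) IMPLIES (x5 IMPLIES x4)) = true IMPLIES true = true

true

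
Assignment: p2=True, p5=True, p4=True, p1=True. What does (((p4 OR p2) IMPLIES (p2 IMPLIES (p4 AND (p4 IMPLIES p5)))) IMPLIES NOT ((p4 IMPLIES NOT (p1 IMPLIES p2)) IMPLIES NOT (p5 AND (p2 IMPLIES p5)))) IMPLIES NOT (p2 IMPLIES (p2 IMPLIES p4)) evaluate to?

True

p4 OR p2 = True OR True = True
p4 IMPLIES p5 = True IMPLIES True = True
p4 AND (p4 IMPLIES p5) = True AND True = True
p2 IMPLIES (p4 AND (p4 IMPLIES p5)) = True IMPLIES True = True
(p4 OR p2) IMPLIES (p2 IMPLIES (p4 AND (p4 IMPLIES p5))) = True IMPLIES True = True
p1 IMPLIES p2 = True IMPLIES True = True
NOT (p1 IMPLIES p2) = NOT True = False
p4 IMPLIES NOT (p1 IMPLIES p2) = True IMPLIES False = False
p2 IMPLIES p5 = True IMPLIES True = True
p5 AND (p2 IMPLIES p5) = True AND True = True
NOT (p5 AND (p2 IMPLIES p5)) = NOT True = False
(p4 IMPLIES NOT (p1 IMPLIES p2)) IMPLIES NOT (p5 AND (p2 IMPLIES p5)) = False IMPLIES False = True
NOT ((p4 IMPLIES NOT (p1 IMPLIES p2)) IMPLIES NOT (p5 AND (p2 IMPLIES p5))) = NOT True = False
((p4 OR p2) IMPLIES (p2 IMPLIES (p4 AND (p4 IMPLIES p5)))) IMPLIES NOT ((p4 IMPLIES NOT (p1 IMPLIES p2)) IMPLIES NOT (p5 AND (p2 IMPLIES p5))) = True IMPLIES False = False
p2 IMPLIES p4 = True IMPLIES True = True
p2 IMPLIES (p2 IMPLIES p4) = True IMPLIES True = True
NOT (p2 IMPLIES (p2 IMPLIES p4)) = NOT True = False
(((p4 OR p2) IMPLIES (p2 IMPLIES (p4 AND (p4 IMPLIES p5)))) IMPLIES NOT ((p4 IMPLIES NOT (p1 IMPLIES p2)) IMPLIES NOT (p5 AND (p2 IMPLIES p5)))) IMPLIES NOT (p2 IMPLIES (p2 IMPLIES p4)) = False IMPLIES False = True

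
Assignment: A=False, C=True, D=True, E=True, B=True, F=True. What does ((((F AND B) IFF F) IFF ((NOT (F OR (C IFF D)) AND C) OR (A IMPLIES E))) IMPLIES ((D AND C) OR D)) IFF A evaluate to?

False

F AND B = True AND True = True
(F AND B) IFF F = True IFF True = True
C IFF D = True IFF True = True
F OR (C IFF D) = True OR True = True
NOT (F OR (C IFF D)) = NOT True = False
NOT (F OR (C IFF D)) AND C = False AND True = False
A IMPLIES E = False IMPLIES True = True
(NOT (F OR (C IFF D)) AND C) OR (A IMPLIES E) = False OR True = True
((F AND B) IFF F) IFF ((NOT (F OR (C IFF D)) AND C) OR (A IMPLIES E)) = True IFF True = True
D AND C = True AND True = True
(D AND C) OR D = True OR True = True
(((F AND B) IFF F) IFF ((NOT (F OR (C IFF D)) AND C) OR (A IMPLIES E))) IMPLIES ((D AND C) OR D) = True IMPLIES True = True
((((F AND B) IFF F) IFF ((NOT (F OR (C IFF D)) AND C) OR (A IMPLIES E))) IMPLIES ((D AND C) OR D)) IFF A = True IFF False = False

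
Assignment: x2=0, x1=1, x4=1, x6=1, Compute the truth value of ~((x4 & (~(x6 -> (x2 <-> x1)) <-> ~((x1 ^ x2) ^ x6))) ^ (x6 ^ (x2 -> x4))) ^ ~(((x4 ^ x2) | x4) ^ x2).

x2 <-> x1 = 0 <-> 1 = 0
x6 -> (x2 <-> x1) = 1 -> 0 = 0
~(x6 -> (x2 <-> x1)) = ~0 = 1
x1 ^ x2 = 1 ^ 0 = 1
(x1 ^ x2) ^ x6 = 1 ^ 1 = 0
~((x1 ^ x2) ^ x6) = ~0 = 1
~(x6 -> (x2 <-> x1)) <-> ~((x1 ^ x2) ^ x6) = 1 <-> 1 = 1
x4 & (~(x6 -> (x2 <-> x1)) <-> ~((x1 ^ x2) ^ x6)) = 1 & 1 = 1
x2 -> x4 = 0 -> 1 = 1
x6 ^ (x2 -> x4) = 1 ^ 1 = 0
(x4 & (~(x6 -> (x2 <-> x1)) <-> ~((x1 ^ x2) ^ x6))) ^ (x6 ^ (x2 -> x4)) = 1 ^ 0 = 1
~((x4 & (~(x6 -> (x2 <-> x1)) <-> ~((x1 ^ x2) ^ x6))) ^ (x6 ^ (x2 -> x4))) = ~1 = 0
x4 ^ x2 = 1 ^ 0 = 1
(x4 ^ x2) | x4 = 1 | 1 = 1
((x4 ^ x2) | x4) ^ x2 = 1 ^ 0 = 1
~(((x4 ^ x2) | x4) ^ x2) = ~1 = 0
~((x4 & (~(x6 -> (x2 <-> x1)) <-> ~((x1 ^ x2) ^ x6))) ^ (x6 ^ (x2 -> x4))) ^ ~(((x4 ^ x2) | x4) ^ x2) = 0 ^ 0 = 0

0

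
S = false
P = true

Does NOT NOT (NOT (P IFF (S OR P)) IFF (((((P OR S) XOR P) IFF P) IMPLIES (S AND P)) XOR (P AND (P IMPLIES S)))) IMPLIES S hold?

S OR P = false OR true = true
P IFF (S OR P) = true IFF true = true
NOT (P IFF (S OR P)) = NOT true = false
P OR S = true OR false = true
(P OR S) XOR P = true XOR true = false
((P OR S) XOR P) IFF P = false IFF true = false
S AND P = false AND true = false
(((P OR S) XOR P) IFF P) IMPLIES (S AND P) = false IMPLIES false = true
P IMPLIES S = true IMPLIES false = false
P AND (P IMPLIES S) = true AND false = false
((((P OR S) XOR P) IFF P) IMPLIES (S AND P)) XOR (P AND (P IMPLIES S)) = true XOR false = true
NOT (P IFF (S OR P)) IFF (((((P OR S) XOR P) IFF P) IMPLIES (S AND P)) XOR (P AND (P IMPLIES S))) = false IFF true = false
NOT (NOT (P IFF (S OR P)) IFF (((((P OR S) XOR P) IFF P) IMPLIES (S AND P)) XOR (P AND (P IMPLIES S)))) = NOT false = true
NOT NOT (NOT (P IFF (S OR P)) IFF (((((P OR S) XOR P) IFF P) IMPLIES (S AND P)) XOR (P AND (P IMPLIES S)))) = NOT true = false
NOT NOT (NOT (P IFF (S OR P)) IFF (((((P OR S) XOR P) IFF P) IMPLIES (S AND P)) XOR (P AND (P IMPLIES S)))) IMPLIES S = false IMPLIES false = true

true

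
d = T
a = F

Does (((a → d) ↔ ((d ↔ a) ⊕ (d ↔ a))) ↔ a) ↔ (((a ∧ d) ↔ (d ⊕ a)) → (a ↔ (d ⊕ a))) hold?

T

Substituting d=T, a=F:
a → d = F → T = T
d ↔ a = T ↔ F = F
d ↔ a = T ↔ F = F
(d ↔ a) ⊕ (d ↔ a) = F ⊕ F = F
(a → d) ↔ ((d ↔ a) ⊕ (d ↔ a)) = T ↔ F = F
((a → d) ↔ ((d ↔ a) ⊕ (d ↔ a))) ↔ a = F ↔ F = T
a ∧ d = F ∧ T = F
d ⊕ a = T ⊕ F = T
(a ∧ d) ↔ (d ⊕ a) = F ↔ T = F
d ⊕ a = T ⊕ F = T
a ↔ (d ⊕ a) = F ↔ T = F
((a ∧ d) ↔ (d ⊕ a)) → (a ↔ (d ⊕ a)) = F → F = T
(((a → d) ↔ ((d ↔ a) ⊕ (d ↔ a))) ↔ a) ↔ (((a ∧ d) ↔ (d ⊕ a)) → (a ↔ (d ⊕ a))) = T ↔ T = T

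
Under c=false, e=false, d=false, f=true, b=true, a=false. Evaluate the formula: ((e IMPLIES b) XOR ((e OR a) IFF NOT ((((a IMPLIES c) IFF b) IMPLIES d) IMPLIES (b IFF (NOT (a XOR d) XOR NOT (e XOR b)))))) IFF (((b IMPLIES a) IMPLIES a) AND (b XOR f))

true

e IMPLIES b = false IMPLIES true = true
e OR a = false OR false = false
a IMPLIES c = false IMPLIES false = true
(a IMPLIES c) IFF b = true IFF true = true
((a IMPLIES c) IFF b) IMPLIES d = true IMPLIES false = false
a XOR d = false XOR false = false
NOT (a XOR d) = NOT false = true
e XOR b = false XOR true = true
NOT (e XOR b) = NOT true = false
NOT (a XOR d) XOR NOT (e XOR b) = true XOR false = true
b IFF (NOT (a XOR d) XOR NOT (e XOR b)) = true IFF true = true
(((a IMPLIES c) IFF b) IMPLIES d) IMPLIES (b IFF (NOT (a XOR d) XOR NOT (e XOR b))) = false IMPLIES true = true
NOT ((((a IMPLIES c) IFF b) IMPLIES d) IMPLIES (b IFF (NOT (a XOR d) XOR NOT (e XOR b)))) = NOT true = false
(e OR a) IFF NOT ((((a IMPLIES c) IFF b) IMPLIES d) IMPLIES (b IFF (NOT (a XOR d) XOR NOT (e XOR b)))) = false IFF false = true
(e IMPLIES b) XOR ((e OR a) IFF NOT ((((a IMPLIES c) IFF b) IMPLIES d) IMPLIES (b IFF (NOT (a XOR d) XOR NOT (e XOR b))))) = true XOR true = false
b IMPLIES a = true IMPLIES false = false
(b IMPLIES a) IMPLIES a = false IMPLIES false = true
b XOR f = true XOR true = false
((b IMPLIES a) IMPLIES a) AND (b XOR f) = true AND false = false
((e IMPLIES b) XOR ((e OR a) IFF NOT ((((a IMPLIES c) IFF b) IMPLIES d) IMPLIES (b IFF (NOT (a XOR d) XOR NOT (e XOR b)))))) IFF (((b IMPLIES a) IMPLIES a) AND (b XOR f)) = false IFF false = true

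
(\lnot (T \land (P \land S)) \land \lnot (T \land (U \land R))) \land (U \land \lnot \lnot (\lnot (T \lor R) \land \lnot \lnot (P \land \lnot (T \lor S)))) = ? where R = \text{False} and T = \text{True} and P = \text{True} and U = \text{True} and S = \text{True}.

\text{False}

P \land S = \text{True} \land \text{True} = \text{True}
T \land (P \land S) = \text{True} \land \text{True} = \text{True}
\lnot (T \land (P \land S)) = \lnot \text{True} = \text{False}
U \land R = \text{True} \land \text{False} = \text{False}
T \land (U \land R) = \text{True} \land \text{False} = \text{False}
\lnot (T \land (U \land R)) = \lnot \text{False} = \text{True}
\lnot (T \land (P \land S)) \land \lnot (T \land (U \land R)) = \text{False} \land \text{True} = \text{False}
T \lor R = \text{True} \lor \text{False} = \text{True}
\lnot (T \lor R) = \lnot \text{True} = \text{False}
T \lor S = \text{True} \lor \text{True} = \text{True}
\lnot (T \lor S) = \lnot \text{True} = \text{False}
P \land \lnot (T \lor S) = \text{True} \land \text{False} = \text{False}
\lnot (P \land \lnot (T \lor S)) = \lnot \text{False} = \text{True}
\lnot \lnot (P \land \lnot (T \lor S)) = \lnot \text{True} = \text{False}
\lnot (T \lor R) \land \lnot \lnot (P \land \lnot (T \lor S)) = \text{False} \land \text{False} = \text{False}
\lnot (\lnot (T \lor R) \land \lnot \lnot (P \land \lnot (T \lor S))) = \lnot \text{False} = \text{True}
\lnot \lnot (\lnot (T \lor R) \land \lnot \lnot (P \land \lnot (T \lor S))) = \lnot \text{True} = \text{False}
U \land \lnot \lnot (\lnot (T \lor R) \land \lnot \lnot (P \land \lnot (T \lor S))) = \text{True} \land \text{False} = \text{False}
(\lnot (T \land (P \land S)) \land \lnot (T \land (U \land R))) \land (U \land \lnot \lnot (\lnot (T \lor R) \land \lnot \lnot (P \land \lnot (T \lor S)))) = \text{False} \land \text{False} = \text{False}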